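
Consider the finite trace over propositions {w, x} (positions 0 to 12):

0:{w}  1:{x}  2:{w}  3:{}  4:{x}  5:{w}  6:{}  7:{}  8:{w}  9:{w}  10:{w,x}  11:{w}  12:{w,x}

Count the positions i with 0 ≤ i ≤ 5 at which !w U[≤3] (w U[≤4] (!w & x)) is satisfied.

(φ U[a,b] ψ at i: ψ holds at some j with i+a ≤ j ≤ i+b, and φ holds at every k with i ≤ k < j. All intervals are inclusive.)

4

Evaluate at each i in [0,5]:
  i=0: ✓ (rhs at j=0)
  i=1: ✓ (rhs at j=1)
  i=2: ✗ (lhs fails at k=2 before rhs at j=4)
  i=3: ✓ (rhs at j=4; lhs holds on [3,3])
  i=4: ✓ (rhs at j=4)
  i=5: ✗ (no rhs in [5,8])
Positions where it holds: {0, 1, 3, 4} → 4.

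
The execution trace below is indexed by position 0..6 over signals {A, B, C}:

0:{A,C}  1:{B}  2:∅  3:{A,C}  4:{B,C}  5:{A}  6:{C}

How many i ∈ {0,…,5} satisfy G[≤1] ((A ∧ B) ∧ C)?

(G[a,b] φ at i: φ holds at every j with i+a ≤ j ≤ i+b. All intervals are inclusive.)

Evaluate at each i in [0,5]:
  i=0: ✗ (fails at j=0)
  i=1: ✗ (fails at j=1)
  i=2: ✗ (fails at j=2)
  i=3: ✗ (fails at j=3)
  i=4: ✗ (fails at j=4)
  i=5: ✗ (fails at j=5)
Positions where it holds: {} → 0.

0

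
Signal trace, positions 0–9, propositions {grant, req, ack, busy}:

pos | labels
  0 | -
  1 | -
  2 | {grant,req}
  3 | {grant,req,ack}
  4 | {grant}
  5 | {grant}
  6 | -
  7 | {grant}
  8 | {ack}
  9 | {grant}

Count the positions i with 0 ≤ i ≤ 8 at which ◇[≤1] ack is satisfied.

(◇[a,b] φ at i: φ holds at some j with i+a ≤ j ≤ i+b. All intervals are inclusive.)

4

Evaluate at each i in [0,8]:
  i=0: ✗ (none in [0,1])
  i=1: ✗ (none in [1,2])
  i=2: ✓ (witness j=3)
  i=3: ✓ (witness j=3)
  i=4: ✗ (none in [4,5])
  i=5: ✗ (none in [5,6])
  i=6: ✗ (none in [6,7])
  i=7: ✓ (witness j=8)
  i=8: ✓ (witness j=8)
Positions where it holds: {2, 3, 7, 8} → 4.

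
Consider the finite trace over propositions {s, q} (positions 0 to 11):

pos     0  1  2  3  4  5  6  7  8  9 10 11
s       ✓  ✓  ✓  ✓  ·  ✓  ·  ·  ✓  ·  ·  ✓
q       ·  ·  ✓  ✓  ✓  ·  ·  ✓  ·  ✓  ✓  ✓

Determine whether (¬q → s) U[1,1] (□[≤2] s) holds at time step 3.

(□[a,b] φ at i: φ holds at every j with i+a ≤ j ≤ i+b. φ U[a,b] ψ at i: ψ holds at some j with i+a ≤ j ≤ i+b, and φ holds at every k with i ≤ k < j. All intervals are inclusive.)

Need some j in [4,4] with □[≤2] s, and (¬q → s) at every k in [3,j-1].
  j=4: □[≤2] s — fails at 4.
No j in the window works → until fails.

Does not hold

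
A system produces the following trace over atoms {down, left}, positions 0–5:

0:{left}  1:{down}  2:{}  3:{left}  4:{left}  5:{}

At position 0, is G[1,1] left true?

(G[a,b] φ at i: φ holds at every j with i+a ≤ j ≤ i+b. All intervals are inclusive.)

Check left at every j in [1,1]:
  j=1: false
Fails at j=1 → formula fails.

Does not hold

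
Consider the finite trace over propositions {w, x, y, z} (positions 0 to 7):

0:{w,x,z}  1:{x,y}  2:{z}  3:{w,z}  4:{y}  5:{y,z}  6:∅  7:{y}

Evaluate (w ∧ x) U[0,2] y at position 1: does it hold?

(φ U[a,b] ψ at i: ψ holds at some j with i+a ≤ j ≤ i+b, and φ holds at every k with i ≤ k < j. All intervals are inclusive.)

Need some j in [1,3] with y, and (w ∧ x) at every k in [1,j-1].
  j=1: y holds; no prefix to check → satisfied.

True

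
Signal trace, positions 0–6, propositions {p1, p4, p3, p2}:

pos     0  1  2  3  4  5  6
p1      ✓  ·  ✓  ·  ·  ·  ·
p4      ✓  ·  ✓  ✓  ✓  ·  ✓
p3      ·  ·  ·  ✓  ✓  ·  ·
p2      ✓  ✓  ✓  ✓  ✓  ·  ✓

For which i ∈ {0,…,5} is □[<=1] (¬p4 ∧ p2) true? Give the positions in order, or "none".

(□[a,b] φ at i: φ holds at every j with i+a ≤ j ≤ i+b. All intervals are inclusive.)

Evaluate at each i in [0,5]:
  i=0: ✗ (fails at j=0)
  i=1: ✗ (fails at j=2)
  i=2: ✗ (fails at j=2)
  i=3: ✗ (fails at j=3)
  i=4: ✗ (fails at j=4)
  i=5: ✗ (fails at j=5)

none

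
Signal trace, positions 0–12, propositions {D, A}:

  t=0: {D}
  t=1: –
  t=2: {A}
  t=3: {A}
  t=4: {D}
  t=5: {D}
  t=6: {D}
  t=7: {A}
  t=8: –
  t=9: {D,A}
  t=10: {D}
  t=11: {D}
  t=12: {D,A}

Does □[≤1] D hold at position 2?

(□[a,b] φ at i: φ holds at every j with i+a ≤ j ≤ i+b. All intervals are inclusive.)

Does not hold

Check D at every j in [2,3]:
  j=2: false
  j=3: false
Fails at j=2 → formula fails.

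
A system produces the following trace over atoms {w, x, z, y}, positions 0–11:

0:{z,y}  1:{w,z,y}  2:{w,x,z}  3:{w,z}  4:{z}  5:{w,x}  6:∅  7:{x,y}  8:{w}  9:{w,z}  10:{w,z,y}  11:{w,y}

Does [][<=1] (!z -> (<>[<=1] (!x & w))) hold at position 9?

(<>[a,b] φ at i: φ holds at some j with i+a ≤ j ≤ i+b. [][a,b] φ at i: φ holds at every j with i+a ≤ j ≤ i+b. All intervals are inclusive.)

Check (!z -> (<>[<=1] (!x & w))) at every j in [9,10]:
  j=9: antecedent false → ✓
  j=10: antecedent false → ✓
All positions satisfy it → formula holds.

True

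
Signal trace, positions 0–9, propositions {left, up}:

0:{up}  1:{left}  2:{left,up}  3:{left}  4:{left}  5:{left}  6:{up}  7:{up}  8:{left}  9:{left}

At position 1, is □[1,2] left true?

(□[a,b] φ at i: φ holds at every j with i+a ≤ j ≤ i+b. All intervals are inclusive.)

Check left at every j in [2,3]:
  j=2: true
  j=3: true
All positions satisfy it → formula holds.

True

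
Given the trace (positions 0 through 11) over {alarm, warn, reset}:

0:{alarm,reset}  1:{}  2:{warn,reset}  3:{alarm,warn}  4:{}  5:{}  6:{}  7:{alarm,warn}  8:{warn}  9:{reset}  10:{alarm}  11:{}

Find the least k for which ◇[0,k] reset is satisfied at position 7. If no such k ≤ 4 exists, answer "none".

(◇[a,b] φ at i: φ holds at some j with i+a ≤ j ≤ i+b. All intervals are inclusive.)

Scan j = 7,8,… for reset:
  j=7: fails
  j=8: fails
  j=9: holds
First hit at j=9, so smallest k = 9-7 = 2.

2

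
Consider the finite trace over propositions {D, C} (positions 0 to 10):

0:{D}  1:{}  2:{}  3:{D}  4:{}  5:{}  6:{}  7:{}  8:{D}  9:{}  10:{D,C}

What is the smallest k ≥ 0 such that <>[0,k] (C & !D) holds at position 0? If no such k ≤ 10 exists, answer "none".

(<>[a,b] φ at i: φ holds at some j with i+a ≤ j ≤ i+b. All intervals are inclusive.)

Scan j = 0,1,… for (C & !D):
  j=0: fails
  j=1: fails
  j=2: fails
  j=3: fails
  j=4: fails
  j=5: fails
  j=6: fails
  j=7: fails
  j=8: fails
  j=9: fails
  j=10: fails
No j in [0,10] satisfies it → none.

none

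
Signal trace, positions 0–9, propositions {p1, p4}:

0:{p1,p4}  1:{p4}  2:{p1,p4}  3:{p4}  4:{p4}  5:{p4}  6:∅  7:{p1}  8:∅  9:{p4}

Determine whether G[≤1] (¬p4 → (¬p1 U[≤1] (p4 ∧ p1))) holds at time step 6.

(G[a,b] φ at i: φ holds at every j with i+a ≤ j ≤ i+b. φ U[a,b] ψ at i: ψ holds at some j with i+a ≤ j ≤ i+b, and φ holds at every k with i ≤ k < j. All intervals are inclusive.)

No

Check (¬p4 → (¬p1 U[≤1] (p4 ∧ p1))) at every j in [6,7]:
  j=6: antecedent true; consequent fails → ✗
  j=7: antecedent true; consequent fails → ✗
Fails at j=6 → formula fails.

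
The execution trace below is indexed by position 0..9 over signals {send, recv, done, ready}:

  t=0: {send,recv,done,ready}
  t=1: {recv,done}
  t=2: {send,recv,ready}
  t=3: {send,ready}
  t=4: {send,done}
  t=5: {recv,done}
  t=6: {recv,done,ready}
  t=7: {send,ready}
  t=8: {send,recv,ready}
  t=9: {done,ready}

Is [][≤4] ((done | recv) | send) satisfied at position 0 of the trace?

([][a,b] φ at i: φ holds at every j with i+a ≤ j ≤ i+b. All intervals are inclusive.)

True

Check ((done | recv) | send) at every j in [0,4]:
  j=0: true
  j=1: true
  j=2: true
  j=3: true
  j=4: true
All positions satisfy it → formula holds.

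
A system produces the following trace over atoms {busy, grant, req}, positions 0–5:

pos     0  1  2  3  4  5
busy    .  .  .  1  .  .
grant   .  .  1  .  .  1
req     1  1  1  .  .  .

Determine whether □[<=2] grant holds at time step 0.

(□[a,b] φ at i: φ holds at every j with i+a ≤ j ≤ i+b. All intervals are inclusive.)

Does not hold

Check grant at every j in [0,2]:
  j=0: false
  j=1: false
  j=2: true
Fails at j=0 → formula fails.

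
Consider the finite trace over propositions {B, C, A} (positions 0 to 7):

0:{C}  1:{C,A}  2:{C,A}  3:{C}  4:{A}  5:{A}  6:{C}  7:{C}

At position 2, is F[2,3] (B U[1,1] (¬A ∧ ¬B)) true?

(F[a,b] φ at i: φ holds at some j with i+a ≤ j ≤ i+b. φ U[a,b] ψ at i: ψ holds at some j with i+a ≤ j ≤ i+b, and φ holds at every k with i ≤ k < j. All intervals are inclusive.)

False

Check (B U[1,1] (¬A ∧ ¬B)) at each j in [4,5]:
  j=4: fails
  j=5: fails
No position in the window satisfies it → formula fails.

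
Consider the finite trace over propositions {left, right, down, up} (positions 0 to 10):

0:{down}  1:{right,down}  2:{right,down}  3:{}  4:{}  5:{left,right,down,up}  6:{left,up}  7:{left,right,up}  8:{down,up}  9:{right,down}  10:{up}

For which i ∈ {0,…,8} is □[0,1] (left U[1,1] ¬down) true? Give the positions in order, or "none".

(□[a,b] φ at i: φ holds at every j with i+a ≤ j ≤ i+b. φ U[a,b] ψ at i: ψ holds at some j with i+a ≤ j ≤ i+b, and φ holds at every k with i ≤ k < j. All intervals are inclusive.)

Evaluate at each i in [0,8]:
  i=0: ✗ (fails at j=0)
  i=1: ✗ (fails at j=1)
  i=2: ✗ (fails at j=2)
  i=3: ✗ (fails at j=3)
  i=4: ✗ (fails at j=4)
  i=5: ✓ (all of [5,6])
  i=6: ✗ (fails at j=7)
  i=7: ✗ (fails at j=7)
  i=8: ✗ (fails at j=8)

5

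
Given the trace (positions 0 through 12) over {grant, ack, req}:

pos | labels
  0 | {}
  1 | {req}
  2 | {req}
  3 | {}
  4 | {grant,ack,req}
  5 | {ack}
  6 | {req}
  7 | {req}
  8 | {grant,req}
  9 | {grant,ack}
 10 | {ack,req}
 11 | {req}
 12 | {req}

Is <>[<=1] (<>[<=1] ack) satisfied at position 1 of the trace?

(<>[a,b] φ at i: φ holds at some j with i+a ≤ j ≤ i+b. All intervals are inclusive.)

Check <>[<=1] ack at each j in [1,2]:
  j=1: fails (none in [1,2])
  j=2: fails (none in [2,3])
No position in the window satisfies it → formula fails.

No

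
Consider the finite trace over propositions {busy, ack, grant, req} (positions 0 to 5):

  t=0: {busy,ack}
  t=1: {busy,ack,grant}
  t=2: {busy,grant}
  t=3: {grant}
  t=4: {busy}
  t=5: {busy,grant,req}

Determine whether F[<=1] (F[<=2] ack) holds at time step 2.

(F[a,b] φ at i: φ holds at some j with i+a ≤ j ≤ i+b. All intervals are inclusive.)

Check F[<=2] ack at each j in [2,3]:
  j=2: fails (none in [2,4])
  j=3: fails (none in [3,5])
No position in the window satisfies it → formula fails.

Does not hold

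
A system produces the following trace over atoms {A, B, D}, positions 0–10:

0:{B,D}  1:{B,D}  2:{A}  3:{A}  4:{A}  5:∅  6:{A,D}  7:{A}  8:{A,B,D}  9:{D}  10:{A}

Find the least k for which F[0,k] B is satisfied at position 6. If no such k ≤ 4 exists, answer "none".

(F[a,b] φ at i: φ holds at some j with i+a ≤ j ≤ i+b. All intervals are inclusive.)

2

Scan j = 6,7,… for B:
  j=6: fails
  j=7: fails
  j=8: holds
First hit at j=8, so smallest k = 8-6 = 2.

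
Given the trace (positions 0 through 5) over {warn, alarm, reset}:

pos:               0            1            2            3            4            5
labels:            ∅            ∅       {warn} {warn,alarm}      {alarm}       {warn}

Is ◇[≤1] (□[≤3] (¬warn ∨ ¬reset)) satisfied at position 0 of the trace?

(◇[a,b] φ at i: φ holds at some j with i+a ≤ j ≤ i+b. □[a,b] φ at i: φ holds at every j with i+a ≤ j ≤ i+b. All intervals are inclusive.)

Check □[≤3] (¬warn ∨ ¬reset) at each j in [0,1]:
  j=0: holds on [0,3]
  j=1: holds on [1,4]
Found at j=0 → formula holds.

Holds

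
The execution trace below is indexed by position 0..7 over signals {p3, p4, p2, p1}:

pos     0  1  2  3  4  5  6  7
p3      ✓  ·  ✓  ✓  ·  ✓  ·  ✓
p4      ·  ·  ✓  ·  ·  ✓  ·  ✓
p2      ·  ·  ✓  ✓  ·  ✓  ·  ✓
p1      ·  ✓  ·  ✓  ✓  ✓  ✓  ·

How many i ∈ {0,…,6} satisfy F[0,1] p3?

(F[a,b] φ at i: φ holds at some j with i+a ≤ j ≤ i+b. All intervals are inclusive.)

Evaluate at each i in [0,6]:
  i=0: ✓ (witness j=0)
  i=1: ✓ (witness j=2)
  i=2: ✓ (witness j=2)
  i=3: ✓ (witness j=3)
  i=4: ✓ (witness j=5)
  i=5: ✓ (witness j=5)
  i=6: ✓ (witness j=7)
Positions where it holds: {0, 1, 2, 3, 4, 5, 6} → 7.

7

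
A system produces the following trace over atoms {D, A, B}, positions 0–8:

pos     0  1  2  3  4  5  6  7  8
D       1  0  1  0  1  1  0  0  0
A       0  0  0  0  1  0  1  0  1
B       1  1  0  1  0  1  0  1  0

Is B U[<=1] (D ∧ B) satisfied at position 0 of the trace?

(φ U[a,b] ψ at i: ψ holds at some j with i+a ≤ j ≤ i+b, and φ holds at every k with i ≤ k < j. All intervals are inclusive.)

Need some j in [0,1] with (D ∧ B), and B at every k in [0,j-1].
  j=0: (D ∧ B) holds; no prefix to check → satisfied.

True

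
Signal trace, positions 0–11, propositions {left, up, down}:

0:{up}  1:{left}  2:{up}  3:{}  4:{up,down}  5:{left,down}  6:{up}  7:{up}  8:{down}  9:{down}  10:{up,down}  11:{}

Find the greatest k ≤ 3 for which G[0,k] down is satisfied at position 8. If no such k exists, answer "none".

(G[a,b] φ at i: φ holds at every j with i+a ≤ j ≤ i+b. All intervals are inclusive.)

down must hold from j=8 onward; find where it first fails.
  j=8: holds
  j=9: holds
  j=10: holds
  j=11: fails
Holds on [8,10], so largest k = 2.

2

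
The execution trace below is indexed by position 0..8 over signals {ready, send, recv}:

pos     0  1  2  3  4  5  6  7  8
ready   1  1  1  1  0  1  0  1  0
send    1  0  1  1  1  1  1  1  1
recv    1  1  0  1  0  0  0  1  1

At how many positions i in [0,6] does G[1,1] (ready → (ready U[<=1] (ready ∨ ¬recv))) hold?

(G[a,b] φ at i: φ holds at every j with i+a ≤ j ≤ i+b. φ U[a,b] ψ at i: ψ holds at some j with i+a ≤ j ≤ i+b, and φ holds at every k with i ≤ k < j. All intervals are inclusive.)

Evaluate at each i in [0,6]:
  i=0: ✓ (all of [1,1])
  i=1: ✓ (all of [2,2])
  i=2: ✓ (all of [3,3])
  i=3: ✓ (all of [4,4])
  i=4: ✓ (all of [5,5])
  i=5: ✓ (all of [6,6])
  i=6: ✓ (all of [7,7])
Positions where it holds: {0, 1, 2, 3, 4, 5, 6} → 7.

7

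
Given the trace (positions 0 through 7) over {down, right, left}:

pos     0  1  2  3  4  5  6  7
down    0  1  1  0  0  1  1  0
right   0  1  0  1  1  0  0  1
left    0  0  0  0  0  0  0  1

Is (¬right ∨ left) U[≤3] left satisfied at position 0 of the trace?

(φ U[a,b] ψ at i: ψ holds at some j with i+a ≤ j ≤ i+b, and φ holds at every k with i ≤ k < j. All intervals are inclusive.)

Need some j in [0,3] with left, and (¬right ∨ left) at every k in [0,j-1].
  j=0: left false.
  j=1: left false.
  j=2: left false.
  j=3: left false.
No j in the window works → until fails.

No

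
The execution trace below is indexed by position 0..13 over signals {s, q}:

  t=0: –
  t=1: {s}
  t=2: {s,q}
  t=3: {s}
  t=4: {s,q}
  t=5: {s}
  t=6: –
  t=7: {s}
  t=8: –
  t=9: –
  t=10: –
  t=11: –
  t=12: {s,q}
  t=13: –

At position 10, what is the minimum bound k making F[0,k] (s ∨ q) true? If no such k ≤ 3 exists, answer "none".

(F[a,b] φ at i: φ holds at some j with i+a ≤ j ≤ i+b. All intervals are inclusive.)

Scan j = 10,11,… for (s ∨ q):
  j=10: fails
  j=11: fails
  j=12: holds
First hit at j=12, so smallest k = 12-10 = 2.

2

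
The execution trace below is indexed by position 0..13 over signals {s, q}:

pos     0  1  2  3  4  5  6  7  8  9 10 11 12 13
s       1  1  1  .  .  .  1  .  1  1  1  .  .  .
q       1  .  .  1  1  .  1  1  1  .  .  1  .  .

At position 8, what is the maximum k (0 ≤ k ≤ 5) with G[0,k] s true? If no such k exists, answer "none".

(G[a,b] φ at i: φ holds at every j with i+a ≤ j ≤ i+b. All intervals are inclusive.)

2

s must hold from j=8 onward; find where it first fails.
  j=8: holds
  j=9: holds
  j=10: holds
  j=11: fails
Holds on [8,10], so largest k = 2.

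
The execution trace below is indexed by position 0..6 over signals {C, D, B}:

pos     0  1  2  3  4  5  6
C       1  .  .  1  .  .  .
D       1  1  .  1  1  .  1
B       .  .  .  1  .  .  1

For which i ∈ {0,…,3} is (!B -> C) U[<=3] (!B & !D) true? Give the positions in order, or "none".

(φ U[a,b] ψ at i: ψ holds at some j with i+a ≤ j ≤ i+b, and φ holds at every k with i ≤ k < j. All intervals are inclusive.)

2

Evaluate at each i in [0,3]:
  i=0: ✗ (lhs fails at k=1 before rhs at j=2)
  i=1: ✗ (lhs fails at k=1 before rhs at j=2)
  i=2: ✓ (rhs at j=2)
  i=3: ✗ (lhs fails at k=4 before rhs at j=5)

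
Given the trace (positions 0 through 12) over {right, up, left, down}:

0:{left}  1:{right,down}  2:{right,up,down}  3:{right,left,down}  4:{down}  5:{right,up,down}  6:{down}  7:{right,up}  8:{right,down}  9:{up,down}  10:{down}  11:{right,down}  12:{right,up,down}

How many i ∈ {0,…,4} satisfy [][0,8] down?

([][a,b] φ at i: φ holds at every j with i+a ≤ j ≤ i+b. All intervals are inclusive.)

Evaluate at each i in [0,4]:
  i=0: ✗ (fails at j=0)
  i=1: ✗ (fails at j=7)
  i=2: ✗ (fails at j=7)
  i=3: ✗ (fails at j=7)
  i=4: ✗ (fails at j=7)
Positions where it holds: {} → 0.

0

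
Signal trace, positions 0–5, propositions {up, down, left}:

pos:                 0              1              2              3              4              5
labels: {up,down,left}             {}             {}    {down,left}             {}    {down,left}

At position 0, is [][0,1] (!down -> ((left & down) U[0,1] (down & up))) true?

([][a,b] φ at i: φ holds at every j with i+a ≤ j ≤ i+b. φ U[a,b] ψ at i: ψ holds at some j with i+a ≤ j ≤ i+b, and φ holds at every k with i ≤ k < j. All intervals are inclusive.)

Check (!down -> ((left & down) U[0,1] (down & up))) at every j in [0,1]:
  j=0: antecedent false → ✓
  j=1: antecedent true; consequent fails → ✗
Fails at j=1 → formula fails.

False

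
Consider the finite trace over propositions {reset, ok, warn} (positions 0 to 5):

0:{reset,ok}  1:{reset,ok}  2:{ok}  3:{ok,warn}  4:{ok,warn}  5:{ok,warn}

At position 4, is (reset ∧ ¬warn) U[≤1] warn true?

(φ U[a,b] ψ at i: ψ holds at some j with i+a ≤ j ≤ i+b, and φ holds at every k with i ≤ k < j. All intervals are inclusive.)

Need some j in [4,5] with warn, and (reset ∧ ¬warn) at every k in [4,j-1].
  j=4: warn holds; no prefix to check → satisfied.

Holds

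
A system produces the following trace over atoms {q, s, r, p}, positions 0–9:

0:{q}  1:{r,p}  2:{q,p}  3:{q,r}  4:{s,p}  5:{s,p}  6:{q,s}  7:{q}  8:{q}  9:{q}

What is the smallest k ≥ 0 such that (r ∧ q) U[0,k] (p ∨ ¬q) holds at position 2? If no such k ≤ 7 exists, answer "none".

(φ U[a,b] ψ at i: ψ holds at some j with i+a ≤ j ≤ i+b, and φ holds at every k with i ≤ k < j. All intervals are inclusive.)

Need earliest j ≥ 2 with (p ∨ ¬q), and (r ∧ q) at every k in [2,j-1].
  j=2: rhs holds (empty prefix). k = 0.

0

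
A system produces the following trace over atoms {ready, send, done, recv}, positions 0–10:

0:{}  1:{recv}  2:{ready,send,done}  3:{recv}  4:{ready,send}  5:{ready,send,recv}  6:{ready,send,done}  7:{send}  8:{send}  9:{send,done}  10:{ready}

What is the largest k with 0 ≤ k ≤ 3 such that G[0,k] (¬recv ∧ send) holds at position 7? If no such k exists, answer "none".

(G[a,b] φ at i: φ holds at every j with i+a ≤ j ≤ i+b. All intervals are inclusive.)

(¬recv ∧ send) must hold from j=7 onward; find where it first fails.
  j=7: holds
  j=8: holds
  j=9: holds
  j=10: fails
Holds on [7,9], so largest k = 2.

2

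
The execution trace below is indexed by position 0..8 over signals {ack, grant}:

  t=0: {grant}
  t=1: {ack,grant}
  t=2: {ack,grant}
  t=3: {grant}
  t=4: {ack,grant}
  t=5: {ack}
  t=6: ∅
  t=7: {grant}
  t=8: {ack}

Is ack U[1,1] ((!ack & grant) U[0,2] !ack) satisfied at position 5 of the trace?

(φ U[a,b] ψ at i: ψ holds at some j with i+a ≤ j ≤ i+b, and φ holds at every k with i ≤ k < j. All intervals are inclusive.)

Need some j in [6,6] with ((!ack & grant) U[0,2] !ack), and ack at every k in [5,j-1].
  j=6: ((!ack & grant) U[0,2] !ack) holds; ack holds at every k in [5,5] → satisfied.

Holds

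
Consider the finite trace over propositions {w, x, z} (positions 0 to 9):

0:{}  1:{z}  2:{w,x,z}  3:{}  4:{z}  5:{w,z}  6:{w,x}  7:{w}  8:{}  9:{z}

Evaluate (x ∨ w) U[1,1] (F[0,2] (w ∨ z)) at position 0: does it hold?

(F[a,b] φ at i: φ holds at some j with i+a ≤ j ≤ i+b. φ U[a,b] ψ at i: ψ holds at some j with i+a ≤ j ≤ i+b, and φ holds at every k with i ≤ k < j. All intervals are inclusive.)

False

Need some j in [1,1] with F[0,2] (w ∨ z), and (x ∨ w) at every k in [0,j-1].
  j=1: F[0,2] (w ∨ z) holds, but (x ∨ w) fails at k=0 → not this j.
No j in the window works → until fails.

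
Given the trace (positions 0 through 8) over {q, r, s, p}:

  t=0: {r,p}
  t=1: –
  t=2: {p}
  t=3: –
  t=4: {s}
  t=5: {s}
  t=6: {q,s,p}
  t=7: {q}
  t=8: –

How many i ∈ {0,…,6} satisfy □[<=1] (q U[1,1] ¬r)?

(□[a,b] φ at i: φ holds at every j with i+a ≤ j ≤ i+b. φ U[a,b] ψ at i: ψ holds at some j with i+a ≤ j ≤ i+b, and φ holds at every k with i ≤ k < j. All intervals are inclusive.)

1

Evaluate at each i in [0,6]:
  i=0: ✗ (fails at j=0)
  i=1: ✗ (fails at j=1)
  i=2: ✗ (fails at j=2)
  i=3: ✗ (fails at j=3)
  i=4: ✗ (fails at j=4)
  i=5: ✗ (fails at j=5)
  i=6: ✓ (all of [6,7])
Positions where it holds: {6} → 1.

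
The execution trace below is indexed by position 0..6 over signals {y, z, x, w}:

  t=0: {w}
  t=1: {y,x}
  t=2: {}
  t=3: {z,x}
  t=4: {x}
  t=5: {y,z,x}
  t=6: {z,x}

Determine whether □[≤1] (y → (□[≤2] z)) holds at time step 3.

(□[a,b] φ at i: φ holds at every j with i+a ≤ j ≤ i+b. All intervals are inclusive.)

Check (y → (□[≤2] z)) at every j in [3,4]:
  j=3: antecedent false → ✓
  j=4: antecedent false → ✓
All positions satisfy it → formula holds.

Holds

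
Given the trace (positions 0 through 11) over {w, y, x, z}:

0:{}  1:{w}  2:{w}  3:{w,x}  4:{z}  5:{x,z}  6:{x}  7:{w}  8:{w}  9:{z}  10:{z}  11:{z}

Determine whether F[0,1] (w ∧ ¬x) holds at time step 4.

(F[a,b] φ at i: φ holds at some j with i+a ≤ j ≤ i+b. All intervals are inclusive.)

Check (w ∧ ¬x) at each j in [4,5]:
  j=4: false
  j=5: false
No position in the window satisfies it → formula fails.

Does not hold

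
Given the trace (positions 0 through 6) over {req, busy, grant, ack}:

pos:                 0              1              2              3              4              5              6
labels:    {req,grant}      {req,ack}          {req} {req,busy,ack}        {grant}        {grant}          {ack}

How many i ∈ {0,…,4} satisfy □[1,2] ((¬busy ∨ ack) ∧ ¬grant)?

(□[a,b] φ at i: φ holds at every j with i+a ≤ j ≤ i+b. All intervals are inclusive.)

2

Evaluate at each i in [0,4]:
  i=0: ✓ (all of [1,2])
  i=1: ✓ (all of [2,3])
  i=2: ✗ (fails at j=4)
  i=3: ✗ (fails at j=4)
  i=4: ✗ (fails at j=5)
Positions where it holds: {0, 1} → 2.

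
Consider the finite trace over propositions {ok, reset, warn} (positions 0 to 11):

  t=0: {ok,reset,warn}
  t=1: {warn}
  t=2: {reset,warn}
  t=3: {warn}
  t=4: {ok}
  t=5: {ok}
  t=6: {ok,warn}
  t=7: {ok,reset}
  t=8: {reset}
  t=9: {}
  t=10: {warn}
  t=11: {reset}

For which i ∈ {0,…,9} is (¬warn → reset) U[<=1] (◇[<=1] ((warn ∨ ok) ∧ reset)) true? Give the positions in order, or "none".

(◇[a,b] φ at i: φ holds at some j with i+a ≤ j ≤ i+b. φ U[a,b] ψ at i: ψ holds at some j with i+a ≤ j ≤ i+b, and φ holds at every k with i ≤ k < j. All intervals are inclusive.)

0, 1, 2, 6, 7

Evaluate at each i in [0,9]:
  i=0: ✓ (rhs at j=0)
  i=1: ✓ (rhs at j=1)
  i=2: ✓ (rhs at j=2)
  i=3: ✗ (no rhs in [3,4])
  i=4: ✗ (no rhs in [4,5])
  i=5: ✗ (lhs fails at k=5 before rhs at j=6)
  i=6: ✓ (rhs at j=6)
  i=7: ✓ (rhs at j=7)
  i=8: ✗ (no rhs in [8,9])
  i=9: ✗ (no rhs in [9,10])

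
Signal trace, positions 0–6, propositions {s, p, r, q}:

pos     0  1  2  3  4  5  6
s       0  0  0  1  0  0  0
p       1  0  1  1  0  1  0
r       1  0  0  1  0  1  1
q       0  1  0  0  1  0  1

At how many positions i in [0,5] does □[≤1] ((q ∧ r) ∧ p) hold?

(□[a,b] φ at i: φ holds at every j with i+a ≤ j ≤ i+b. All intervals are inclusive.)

0

Evaluate at each i in [0,5]:
  i=0: ✗ (fails at j=0)
  i=1: ✗ (fails at j=1)
  i=2: ✗ (fails at j=2)
  i=3: ✗ (fails at j=3)
  i=4: ✗ (fails at j=4)
  i=5: ✗ (fails at j=5)
Positions where it holds: {} → 0.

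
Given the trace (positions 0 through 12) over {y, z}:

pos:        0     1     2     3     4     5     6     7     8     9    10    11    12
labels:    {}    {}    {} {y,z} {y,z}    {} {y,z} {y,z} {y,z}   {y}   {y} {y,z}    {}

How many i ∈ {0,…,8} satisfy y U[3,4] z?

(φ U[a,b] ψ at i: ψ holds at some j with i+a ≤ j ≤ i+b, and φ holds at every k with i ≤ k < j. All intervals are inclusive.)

Evaluate at each i in [0,8]:
  i=0: ✗ (lhs fails at k=0 before rhs at j=3)
  i=1: ✗ (lhs fails at k=1 before rhs at j=4)
  i=2: ✗ (lhs fails at k=2 before rhs at j=6)
  i=3: ✗ (lhs fails at k=5 before rhs at j=6)
  i=4: ✗ (lhs fails at k=5 before rhs at j=7)
  i=5: ✗ (lhs fails at k=5 before rhs at j=8)
  i=6: ✗ (no rhs in [9,10])
  i=7: ✓ (rhs at j=11; lhs holds on [7,10])
  i=8: ✓ (rhs at j=11; lhs holds on [8,10])
Positions where it holds: {7, 8} → 2.

2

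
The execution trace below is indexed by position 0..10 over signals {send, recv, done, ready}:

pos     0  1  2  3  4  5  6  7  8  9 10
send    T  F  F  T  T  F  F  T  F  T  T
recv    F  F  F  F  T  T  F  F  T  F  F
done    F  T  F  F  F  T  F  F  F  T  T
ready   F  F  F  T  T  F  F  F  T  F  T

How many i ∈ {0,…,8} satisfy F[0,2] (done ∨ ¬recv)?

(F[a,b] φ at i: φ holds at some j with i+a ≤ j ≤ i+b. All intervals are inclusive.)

Evaluate at each i in [0,8]:
  i=0: ✓ (witness j=0)
  i=1: ✓ (witness j=1)
  i=2: ✓ (witness j=2)
  i=3: ✓ (witness j=3)
  i=4: ✓ (witness j=5)
  i=5: ✓ (witness j=5)
  i=6: ✓ (witness j=6)
  i=7: ✓ (witness j=7)
  i=8: ✓ (witness j=9)
Positions where it holds: {0, 1, 2, 3, 4, 5, 6, 7, 8} → 9.

9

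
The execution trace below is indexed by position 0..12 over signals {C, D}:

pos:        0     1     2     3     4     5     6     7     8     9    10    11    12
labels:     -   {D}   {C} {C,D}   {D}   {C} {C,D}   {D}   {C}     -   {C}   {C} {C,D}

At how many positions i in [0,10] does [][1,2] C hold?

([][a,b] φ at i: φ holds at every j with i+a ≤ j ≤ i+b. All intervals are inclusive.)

Evaluate at each i in [0,10]:
  i=0: ✗ (fails at j=1)
  i=1: ✓ (all of [2,3])
  i=2: ✗ (fails at j=4)
  i=3: ✗ (fails at j=4)
  i=4: ✓ (all of [5,6])
  i=5: ✗ (fails at j=7)
  i=6: ✗ (fails at j=7)
  i=7: ✗ (fails at j=9)
  i=8: ✗ (fails at j=9)
  i=9: ✓ (all of [10,11])
  i=10: ✓ (all of [11,12])
Positions where it holds: {1, 4, 9, 10} → 4.

4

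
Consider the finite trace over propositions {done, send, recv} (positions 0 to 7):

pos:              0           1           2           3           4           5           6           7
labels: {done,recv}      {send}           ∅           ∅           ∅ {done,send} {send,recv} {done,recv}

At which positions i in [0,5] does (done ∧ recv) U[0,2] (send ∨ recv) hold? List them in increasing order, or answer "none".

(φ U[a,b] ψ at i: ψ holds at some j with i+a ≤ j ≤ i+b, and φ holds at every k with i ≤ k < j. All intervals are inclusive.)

0, 1, 5

Evaluate at each i in [0,5]:
  i=0: ✓ (rhs at j=0)
  i=1: ✓ (rhs at j=1)
  i=2: ✗ (no rhs in [2,4])
  i=3: ✗ (lhs fails at k=3 before rhs at j=5)
  i=4: ✗ (lhs fails at k=4 before rhs at j=5)
  i=5: ✓ (rhs at j=5)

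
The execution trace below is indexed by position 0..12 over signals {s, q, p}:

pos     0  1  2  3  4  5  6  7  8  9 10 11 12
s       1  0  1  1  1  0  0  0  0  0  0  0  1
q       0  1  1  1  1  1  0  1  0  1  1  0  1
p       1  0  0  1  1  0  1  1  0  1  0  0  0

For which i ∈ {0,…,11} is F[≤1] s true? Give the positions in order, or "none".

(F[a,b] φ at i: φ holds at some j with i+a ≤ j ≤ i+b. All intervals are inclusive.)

0, 1, 2, 3, 4, 11

Evaluate at each i in [0,11]:
  i=0: ✓ (witness j=0)
  i=1: ✓ (witness j=2)
  i=2: ✓ (witness j=2)
  i=3: ✓ (witness j=3)
  i=4: ✓ (witness j=4)
  i=5: ✗ (none in [5,6])
  i=6: ✗ (none in [6,7])
  i=7: ✗ (none in [7,8])
  i=8: ✗ (none in [8,9])
  i=9: ✗ (none in [9,10])
  i=10: ✗ (none in [10,11])
  i=11: ✓ (witness j=12)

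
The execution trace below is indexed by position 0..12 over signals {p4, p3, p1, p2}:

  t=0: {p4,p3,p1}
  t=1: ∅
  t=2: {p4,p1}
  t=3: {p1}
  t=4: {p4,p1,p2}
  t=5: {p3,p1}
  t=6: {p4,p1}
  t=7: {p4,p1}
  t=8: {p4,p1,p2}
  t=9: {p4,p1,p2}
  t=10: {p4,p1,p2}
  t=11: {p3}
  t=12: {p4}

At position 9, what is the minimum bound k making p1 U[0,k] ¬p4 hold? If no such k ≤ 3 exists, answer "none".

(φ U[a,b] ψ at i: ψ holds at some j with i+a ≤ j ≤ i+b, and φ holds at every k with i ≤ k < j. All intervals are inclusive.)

2

Need earliest j ≥ 9 with ¬p4, and p1 at every k in [9,j-1].
  j=9: rhs fails.
  j=10: rhs fails.
  j=11: rhs holds; lhs holds on [9,10]. k = 2.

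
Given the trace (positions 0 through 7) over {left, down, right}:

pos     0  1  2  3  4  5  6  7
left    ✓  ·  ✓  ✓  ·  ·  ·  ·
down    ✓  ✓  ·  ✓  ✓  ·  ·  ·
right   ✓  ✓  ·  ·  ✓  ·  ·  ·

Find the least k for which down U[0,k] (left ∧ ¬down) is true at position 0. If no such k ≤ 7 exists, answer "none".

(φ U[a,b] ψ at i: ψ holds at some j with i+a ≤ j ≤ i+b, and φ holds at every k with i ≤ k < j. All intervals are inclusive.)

Need earliest j ≥ 0 with (left ∧ ¬down), and down at every k in [0,j-1].
  j=0: rhs fails.
  j=1: rhs fails.
  j=2: rhs holds; lhs holds on [0,1]. k = 2.

2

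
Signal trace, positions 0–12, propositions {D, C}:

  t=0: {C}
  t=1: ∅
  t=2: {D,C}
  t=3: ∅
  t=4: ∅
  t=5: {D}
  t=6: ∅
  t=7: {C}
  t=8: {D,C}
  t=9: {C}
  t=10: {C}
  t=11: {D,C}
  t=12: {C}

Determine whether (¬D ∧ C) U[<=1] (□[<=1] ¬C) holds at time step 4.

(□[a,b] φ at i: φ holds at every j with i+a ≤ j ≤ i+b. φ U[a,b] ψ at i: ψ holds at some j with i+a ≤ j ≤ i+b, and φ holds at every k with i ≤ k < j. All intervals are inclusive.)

Holds

Need some j in [4,5] with □[<=1] ¬C, and (¬D ∧ C) at every k in [4,j-1].
  j=4: □[<=1] ¬C holds; no prefix to check → satisfied.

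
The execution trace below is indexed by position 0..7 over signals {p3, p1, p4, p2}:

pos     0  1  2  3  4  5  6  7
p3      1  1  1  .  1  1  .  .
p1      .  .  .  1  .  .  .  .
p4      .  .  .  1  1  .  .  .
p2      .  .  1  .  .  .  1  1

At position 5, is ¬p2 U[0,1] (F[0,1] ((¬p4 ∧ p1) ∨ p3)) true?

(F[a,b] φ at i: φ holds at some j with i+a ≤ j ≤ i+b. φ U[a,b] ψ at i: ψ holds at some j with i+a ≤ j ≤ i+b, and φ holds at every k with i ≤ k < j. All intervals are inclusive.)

Holds

Need some j in [5,6] with F[0,1] ((¬p4 ∧ p1) ∨ p3), and ¬p2 at every k in [5,j-1].
  j=5: F[0,1] ((¬p4 ∧ p1) ∨ p3) holds; no prefix to check → satisfied.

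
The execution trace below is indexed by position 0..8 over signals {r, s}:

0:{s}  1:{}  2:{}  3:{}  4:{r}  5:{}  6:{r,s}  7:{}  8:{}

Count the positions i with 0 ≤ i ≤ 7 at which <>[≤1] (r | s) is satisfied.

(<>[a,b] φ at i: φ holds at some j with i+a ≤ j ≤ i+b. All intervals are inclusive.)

5

Evaluate at each i in [0,7]:
  i=0: ✓ (witness j=0)
  i=1: ✗ (none in [1,2])
  i=2: ✗ (none in [2,3])
  i=3: ✓ (witness j=4)
  i=4: ✓ (witness j=4)
  i=5: ✓ (witness j=6)
  i=6: ✓ (witness j=6)
  i=7: ✗ (none in [7,8])
Positions where it holds: {0, 3, 4, 5, 6} → 5.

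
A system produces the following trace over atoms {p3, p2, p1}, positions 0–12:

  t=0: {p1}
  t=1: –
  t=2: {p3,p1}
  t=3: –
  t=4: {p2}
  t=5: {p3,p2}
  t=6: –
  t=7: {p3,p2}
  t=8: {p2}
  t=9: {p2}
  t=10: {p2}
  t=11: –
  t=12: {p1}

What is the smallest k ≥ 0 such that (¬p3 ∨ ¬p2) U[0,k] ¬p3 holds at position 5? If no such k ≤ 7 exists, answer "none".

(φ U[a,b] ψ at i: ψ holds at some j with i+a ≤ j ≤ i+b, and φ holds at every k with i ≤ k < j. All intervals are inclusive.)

none

Need earliest j ≥ 5 with ¬p3, and (¬p3 ∨ ¬p2) at every k in [5,j-1].
  j=5: rhs fails.
  j=6: rhs holds but lhs fails at k=5.
  j=7: rhs fails.
  j=8: rhs holds but lhs fails at k=5.
  j=9: rhs holds but lhs fails at k=5.
  j=10: rhs holds but lhs fails at k=5.
  j=11: rhs holds but lhs fails at k=5.
  j=12: rhs holds but lhs fails at k=5.
No witness within the range → none.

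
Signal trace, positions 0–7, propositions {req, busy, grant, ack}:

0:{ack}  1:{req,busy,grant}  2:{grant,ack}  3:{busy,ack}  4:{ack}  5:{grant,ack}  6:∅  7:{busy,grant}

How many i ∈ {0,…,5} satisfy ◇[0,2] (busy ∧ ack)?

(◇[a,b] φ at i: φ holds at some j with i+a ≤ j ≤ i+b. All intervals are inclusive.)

3

Evaluate at each i in [0,5]:
  i=0: ✗ (none in [0,2])
  i=1: ✓ (witness j=3)
  i=2: ✓ (witness j=3)
  i=3: ✓ (witness j=3)
  i=4: ✗ (none in [4,6])
  i=5: ✗ (none in [5,7])
Positions where it holds: {1, 2, 3} → 3.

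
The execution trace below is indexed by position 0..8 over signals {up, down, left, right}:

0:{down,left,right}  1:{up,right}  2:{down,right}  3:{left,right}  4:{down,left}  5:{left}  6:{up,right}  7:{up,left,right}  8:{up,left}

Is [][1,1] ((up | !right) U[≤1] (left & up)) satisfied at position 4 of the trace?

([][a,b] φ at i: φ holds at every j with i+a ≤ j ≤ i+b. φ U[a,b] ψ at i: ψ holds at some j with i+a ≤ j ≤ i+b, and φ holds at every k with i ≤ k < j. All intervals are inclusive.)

No

Check ((up | !right) U[≤1] (left & up)) at every j in [5,5]:
  j=5: fails
Fails at j=5 → formula fails.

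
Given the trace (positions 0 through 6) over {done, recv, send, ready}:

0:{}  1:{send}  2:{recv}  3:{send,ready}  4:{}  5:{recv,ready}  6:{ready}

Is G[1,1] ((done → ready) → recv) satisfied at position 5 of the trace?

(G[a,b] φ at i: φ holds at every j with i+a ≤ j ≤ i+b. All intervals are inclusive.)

Check ((done → ready) → recv) at every j in [6,6]:
  j=6: antecedent true; consequent false → ✗
Fails at j=6 → formula fails.

No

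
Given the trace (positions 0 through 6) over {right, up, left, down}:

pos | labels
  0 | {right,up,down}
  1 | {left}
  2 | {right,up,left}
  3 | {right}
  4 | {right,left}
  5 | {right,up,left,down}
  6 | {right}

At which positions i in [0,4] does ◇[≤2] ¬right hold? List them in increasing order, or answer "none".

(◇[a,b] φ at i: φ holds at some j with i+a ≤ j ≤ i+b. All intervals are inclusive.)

0, 1

Evaluate at each i in [0,4]:
  i=0: ✓ (witness j=1)
  i=1: ✓ (witness j=1)
  i=2: ✗ (none in [2,4])
  i=3: ✗ (none in [3,5])
  i=4: ✗ (none in [4,6])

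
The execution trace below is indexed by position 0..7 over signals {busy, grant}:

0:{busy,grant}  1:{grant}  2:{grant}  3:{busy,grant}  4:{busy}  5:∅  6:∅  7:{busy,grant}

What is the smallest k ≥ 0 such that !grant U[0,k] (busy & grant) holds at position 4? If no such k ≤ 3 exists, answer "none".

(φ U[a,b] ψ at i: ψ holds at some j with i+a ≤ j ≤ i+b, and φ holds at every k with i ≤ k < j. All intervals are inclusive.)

3

Need earliest j ≥ 4 with (busy & grant), and !grant at every k in [4,j-1].
  j=4: rhs fails.
  j=5: rhs fails.
  j=6: rhs fails.
  j=7: rhs holds; lhs holds on [4,6]. k = 3.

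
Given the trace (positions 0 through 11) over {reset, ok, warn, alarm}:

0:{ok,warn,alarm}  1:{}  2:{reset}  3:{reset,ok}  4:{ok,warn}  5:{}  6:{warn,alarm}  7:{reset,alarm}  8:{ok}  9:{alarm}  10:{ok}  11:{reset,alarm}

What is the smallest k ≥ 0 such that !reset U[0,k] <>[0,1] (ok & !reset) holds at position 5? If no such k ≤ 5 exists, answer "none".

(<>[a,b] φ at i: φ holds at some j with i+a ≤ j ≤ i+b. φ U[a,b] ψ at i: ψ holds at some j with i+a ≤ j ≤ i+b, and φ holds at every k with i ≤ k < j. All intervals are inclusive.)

2

Need earliest j ≥ 5 with <>[0,1] (ok & !reset), and !reset at every k in [5,j-1].
  j=5: rhs fails.
  j=6: rhs fails.
  j=7: rhs holds; lhs holds on [5,6]. k = 2.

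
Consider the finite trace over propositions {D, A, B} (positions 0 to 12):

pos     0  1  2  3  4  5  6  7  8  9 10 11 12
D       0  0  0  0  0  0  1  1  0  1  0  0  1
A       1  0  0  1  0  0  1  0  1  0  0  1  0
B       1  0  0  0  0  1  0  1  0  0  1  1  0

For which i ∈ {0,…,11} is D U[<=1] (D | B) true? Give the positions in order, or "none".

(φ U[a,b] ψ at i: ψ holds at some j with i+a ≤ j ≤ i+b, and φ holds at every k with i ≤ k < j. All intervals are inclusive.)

0, 5, 6, 7, 9, 10, 11

Evaluate at each i in [0,11]:
  i=0: ✓ (rhs at j=0)
  i=1: ✗ (no rhs in [1,2])
  i=2: ✗ (no rhs in [2,3])
  i=3: ✗ (no rhs in [3,4])
  i=4: ✗ (lhs fails at k=4 before rhs at j=5)
  i=5: ✓ (rhs at j=5)
  i=6: ✓ (rhs at j=6)
  i=7: ✓ (rhs at j=7)
  i=8: ✗ (lhs fails at k=8 before rhs at j=9)
  i=9: ✓ (rhs at j=9)
  i=10: ✓ (rhs at j=10)
  i=11: ✓ (rhs at j=11)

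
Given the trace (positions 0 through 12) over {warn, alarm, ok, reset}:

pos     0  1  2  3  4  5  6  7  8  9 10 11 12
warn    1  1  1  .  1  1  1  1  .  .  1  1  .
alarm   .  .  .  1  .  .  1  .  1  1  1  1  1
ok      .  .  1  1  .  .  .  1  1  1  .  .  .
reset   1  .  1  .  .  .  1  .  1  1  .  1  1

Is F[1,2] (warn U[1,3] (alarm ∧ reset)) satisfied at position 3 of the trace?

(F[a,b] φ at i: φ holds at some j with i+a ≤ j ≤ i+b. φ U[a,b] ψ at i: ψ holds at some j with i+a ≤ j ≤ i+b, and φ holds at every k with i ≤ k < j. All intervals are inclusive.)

Yes

Check (warn U[1,3] (alarm ∧ reset)) at each j in [4,5]:
  j=4: holds
  j=5: holds
Found at j=4 → formula holds.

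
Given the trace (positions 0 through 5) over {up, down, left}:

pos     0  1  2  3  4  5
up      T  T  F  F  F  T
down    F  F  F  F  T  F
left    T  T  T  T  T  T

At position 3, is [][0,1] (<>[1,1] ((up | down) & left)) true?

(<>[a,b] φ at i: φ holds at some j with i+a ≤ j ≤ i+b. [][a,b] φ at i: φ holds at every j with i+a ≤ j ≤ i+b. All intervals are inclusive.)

Check <>[1,1] ((up | down) & left) at every j in [3,4]:
  j=3: holds (witness at 4)
  j=4: holds (witness at 5)
All positions satisfy it → formula holds.

True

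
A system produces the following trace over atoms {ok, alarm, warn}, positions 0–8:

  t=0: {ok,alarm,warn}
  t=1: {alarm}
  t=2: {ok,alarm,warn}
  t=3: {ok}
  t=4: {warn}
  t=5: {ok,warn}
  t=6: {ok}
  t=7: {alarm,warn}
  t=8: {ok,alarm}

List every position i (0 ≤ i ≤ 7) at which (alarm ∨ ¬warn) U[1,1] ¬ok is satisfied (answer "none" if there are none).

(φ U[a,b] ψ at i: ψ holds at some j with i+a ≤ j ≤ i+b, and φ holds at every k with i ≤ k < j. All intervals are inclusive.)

0, 3, 6

Evaluate at each i in [0,7]:
  i=0: ✓ (rhs at j=1; lhs holds on [0,0])
  i=1: ✗ (no rhs in [2,2])
  i=2: ✗ (no rhs in [3,3])
  i=3: ✓ (rhs at j=4; lhs holds on [3,3])
  i=4: ✗ (no rhs in [5,5])
  i=5: ✗ (no rhs in [6,6])
  i=6: ✓ (rhs at j=7; lhs holds on [6,6])
  i=7: ✗ (no rhs in [8,8])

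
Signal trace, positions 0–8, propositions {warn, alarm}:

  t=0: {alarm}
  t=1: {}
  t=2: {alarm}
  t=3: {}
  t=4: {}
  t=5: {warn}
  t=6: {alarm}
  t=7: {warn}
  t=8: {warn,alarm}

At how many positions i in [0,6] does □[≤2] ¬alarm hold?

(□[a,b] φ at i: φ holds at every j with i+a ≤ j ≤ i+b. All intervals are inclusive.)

1

Evaluate at each i in [0,6]:
  i=0: ✗ (fails at j=0)
  i=1: ✗ (fails at j=2)
  i=2: ✗ (fails at j=2)
  i=3: ✓ (all of [3,5])
  i=4: ✗ (fails at j=6)
  i=5: ✗ (fails at j=6)
  i=6: ✗ (fails at j=6)
Positions where it holds: {3} → 1.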